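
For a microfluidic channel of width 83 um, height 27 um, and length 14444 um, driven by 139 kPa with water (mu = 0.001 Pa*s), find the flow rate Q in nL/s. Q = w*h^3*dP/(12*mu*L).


Step 1: Convert all dimensions to SI (meters).
w = 83e-6 m, h = 27e-6 m, L = 14444e-6 m, dP = 139e3 Pa
Step 2: Q = w * h^3 * dP / (12 * mu * L)
Q = 83e-6 * (27e-6)^3 * 139e3 / (12 * 0.001 * 14444e-6) = 1.31013322e-09 m^3/s
Step 3: Convert Q from m^3/s to nL/s (1 m^3 = 1e12 nL, so multiply by 1e12).
Q = 1310.133 nL/s


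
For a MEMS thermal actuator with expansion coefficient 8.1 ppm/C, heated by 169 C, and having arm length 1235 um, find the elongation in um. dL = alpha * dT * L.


Step 1: Convert CTE: alpha = 8.1 ppm/C = 8.1e-6 /C
Step 2: dL = 8.1e-6 * 169 * 1235
dL = 1.6906 um


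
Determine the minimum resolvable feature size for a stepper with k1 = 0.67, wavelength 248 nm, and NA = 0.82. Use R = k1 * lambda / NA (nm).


Step 1: Identify values: k1 = 0.67, lambda = 248 nm, NA = 0.82
Step 2: R = k1 * lambda / NA
R = 0.67 * 248 / 0.82
R = 202.6 nm


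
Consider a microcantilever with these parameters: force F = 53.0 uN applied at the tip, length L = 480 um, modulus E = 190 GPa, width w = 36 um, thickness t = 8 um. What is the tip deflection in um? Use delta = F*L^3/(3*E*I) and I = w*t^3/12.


Step 1: Calculate the second moment of area.
I = w * t^3 / 12 = 36 * 8^3 / 12 = 1536.0 um^4
Step 2: Convert E to consistent units (1 GPa = 1000 uN/um^2).
E = 190 GPa = 190000 uN/um^2
Step 3: Calculate tip deflection.
delta = F * L^3 / (3 * E * I)
delta = 53.0 * 480^3 / (3 * 190000 * 1536.0)
delta = 6.6947 um


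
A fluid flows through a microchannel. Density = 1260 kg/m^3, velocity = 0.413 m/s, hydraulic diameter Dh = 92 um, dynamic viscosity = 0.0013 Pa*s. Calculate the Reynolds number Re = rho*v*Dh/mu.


Step 1: Convert Dh to meters: Dh = 92e-6 m
Step 2: Re = rho * v * Dh / mu
Re = 1260 * 0.413 * 92e-6 / 0.0013
Re = 36.827


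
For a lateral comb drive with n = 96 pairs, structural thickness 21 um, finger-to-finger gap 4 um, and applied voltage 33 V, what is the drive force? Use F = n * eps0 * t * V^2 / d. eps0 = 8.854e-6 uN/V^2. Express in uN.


Step 1: Parameters: n=96, eps0=8.854e-6 uN/V^2, t=21 um, V=33 V, d=4 um
Step 2: V^2 = 1089
Step 3: F = 96 * 8.854e-6 * 21 * 1089 / 4
F = 4.86 uN


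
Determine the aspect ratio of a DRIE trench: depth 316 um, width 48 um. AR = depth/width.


Step 1: AR = depth / width
Step 2: AR = 316 / 48
AR = 6.6


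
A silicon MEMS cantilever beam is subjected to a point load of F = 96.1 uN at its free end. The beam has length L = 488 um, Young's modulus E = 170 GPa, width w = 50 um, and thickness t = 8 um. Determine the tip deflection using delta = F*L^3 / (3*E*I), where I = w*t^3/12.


Step 1: Calculate the second moment of area.
I = w * t^3 / 12 = 50 * 8^3 / 12 = 2133.3333 um^4
Step 2: Convert E to consistent units (1 GPa = 1000 uN/um^2).
E = 170 GPa = 170000 uN/um^2
Step 3: Calculate tip deflection.
delta = F * L^3 / (3 * E * I)
delta = 96.1 * 488^3 / (3 * 170000 * 2133.3333)
delta = 10.2649 um


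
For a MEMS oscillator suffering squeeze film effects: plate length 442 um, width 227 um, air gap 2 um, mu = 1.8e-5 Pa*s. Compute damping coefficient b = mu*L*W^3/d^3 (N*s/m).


Step 1: Convert to SI.
L = 442e-6 m, W = 227e-6 m, d = 2e-6 m
Step 2: W^3 = (227e-6)^3 = 1.17e-11 m^3
Step 3: d^3 = (2e-6)^3 = 8.00e-18 m^3
Step 4: b = 1.8e-5 * 442e-6 * 1.17e-11 / 8.00e-18
b = 1.16e-02 N*s/m


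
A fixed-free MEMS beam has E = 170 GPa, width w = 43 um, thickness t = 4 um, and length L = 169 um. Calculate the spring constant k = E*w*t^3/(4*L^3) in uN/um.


Step 1: Convert E to consistent units (1 GPa = 1000 uN/um^2).
E = 170 GPa = 170000 uN/um^2
Step 2: Compute t^3 = 4^3 = 64
Step 3: Compute L^3 = 169^3 = 4826809
Step 4: k = 170000 * 43 * 64 / (4 * 4826809)
k = 24.2313 uN/um


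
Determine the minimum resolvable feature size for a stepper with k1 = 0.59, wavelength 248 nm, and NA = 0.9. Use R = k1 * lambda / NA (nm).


Step 1: Identify values: k1 = 0.59, lambda = 248 nm, NA = 0.9
Step 2: R = k1 * lambda / NA
R = 0.59 * 248 / 0.9
R = 162.6 nm


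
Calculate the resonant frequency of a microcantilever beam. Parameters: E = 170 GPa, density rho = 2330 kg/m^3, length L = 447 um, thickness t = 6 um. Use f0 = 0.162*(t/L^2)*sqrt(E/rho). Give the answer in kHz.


Step 1: Convert units to SI.
t_SI = 6e-6 m, L_SI = 447e-6 m
Step 2: Calculate sqrt(E/rho).
sqrt(170e9 / 2330) = 8541.74 m/s
Step 3: Compute f0.
f0 = 0.162 * 6e-6 / (447e-6)^2 * 8541.74 = 41552.5 Hz = 41.55 kHz


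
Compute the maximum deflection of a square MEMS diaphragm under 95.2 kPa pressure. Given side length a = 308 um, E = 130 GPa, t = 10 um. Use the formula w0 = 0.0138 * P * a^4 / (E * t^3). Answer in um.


Step 1: Convert pressure to compatible units (E is in GPa, so P in GPa).
P = 95.2 kPa = 95.2e-6 GPa
Step 2: Compute numerator: 0.0138 * P * a^4.
a^4 = 308^4 = 8999178496
numerator = 0.0138 * 95.2e-6 * 8999178496 = 1.1823e+04
Step 3: Compute denominator: E * t^3 = 130 * 10^3 = 130000
Step 4: w0 = numerator / denominator = 1.1823e+04 / 130000 = 0.0909 um


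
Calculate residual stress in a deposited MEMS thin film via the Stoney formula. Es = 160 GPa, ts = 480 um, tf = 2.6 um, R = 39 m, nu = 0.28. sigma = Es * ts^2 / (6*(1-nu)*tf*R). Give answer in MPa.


Step 1: Compute numerator: Es * ts^2 = 160 * 480^2 = 36864000 (GPa*um^2)
Step 2: Compute denominator (R in um): 6*(1-nu)*tf*R = 6*0.72*2.6*39e6 = 438048000.0 (um^2)
Step 3: sigma (GPa) = 36864000 / 438048000.0 = 8.4155e-02 GPa
Step 4: Convert to MPa (x1000): sigma = 84.2 MPa


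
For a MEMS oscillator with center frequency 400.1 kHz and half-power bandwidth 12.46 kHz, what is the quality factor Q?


Step 1: Q = f0 / bandwidth
Step 2: Q = 400.1 / 12.46
Q = 32.1


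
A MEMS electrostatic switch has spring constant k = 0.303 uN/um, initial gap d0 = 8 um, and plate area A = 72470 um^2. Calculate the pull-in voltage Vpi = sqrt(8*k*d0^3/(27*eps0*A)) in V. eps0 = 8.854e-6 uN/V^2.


Step 1: Compute numerator: 8 * k * d0^3 = 8 * 0.303 * 8^3 = 1241.088
Step 2: Compute denominator: 27 * eps0 * A = 27 * 8.854e-6 * 72470 = 17.324533
Step 3: Vpi = sqrt(1241.088 / 17.324533)
Vpi = 8.46 V


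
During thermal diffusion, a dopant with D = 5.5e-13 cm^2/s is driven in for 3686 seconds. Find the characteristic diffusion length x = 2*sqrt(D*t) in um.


Step 1: Compute D*t = 5.5e-13 * 3686 = 2.0273e-09 cm^2
Step 2: sqrt(D*t) = 4.5026e-05 cm
Step 3: x = 2 * 4.5026e-05 cm = 9.0052e-05 cm
Step 4: Convert to um (1 cm = 1e4 um): x = 0.901 um


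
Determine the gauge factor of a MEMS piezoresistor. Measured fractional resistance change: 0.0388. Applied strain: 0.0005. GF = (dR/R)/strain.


Step 1: Identify values.
dR/R = 0.0388, strain = 0.0005
Step 2: GF = (dR/R) / strain = 0.0388 / 0.0005
GF = 77.6


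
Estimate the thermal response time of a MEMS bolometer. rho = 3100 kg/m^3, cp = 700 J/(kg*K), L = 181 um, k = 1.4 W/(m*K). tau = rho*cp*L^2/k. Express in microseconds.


Step 1: Convert L to m: L = 181e-6 m
Step 2: L^2 = (181e-6)^2 = 3.2761e-08 m^2
Step 3: tau = 3100 * 700 * 3.2761e-08 / 1.4 = 5.077955e-02 s
Step 4: Convert to microseconds (multiply by 1e6).
tau = 50779.55 us


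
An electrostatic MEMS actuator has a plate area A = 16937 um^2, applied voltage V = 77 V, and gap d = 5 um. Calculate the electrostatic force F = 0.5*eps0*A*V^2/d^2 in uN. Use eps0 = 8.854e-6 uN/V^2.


Step 1: Identify parameters.
eps0 = 8.854e-6 uN/V^2, A = 16937 um^2, V = 77 V, d = 5 um
Step 2: Compute V^2 = 77^2 = 5929
Step 3: Compute d^2 = 5^2 = 25
Step 4: F = 0.5 * 8.854e-6 * 16937 * 5929 / 25
F = 17.782 uN


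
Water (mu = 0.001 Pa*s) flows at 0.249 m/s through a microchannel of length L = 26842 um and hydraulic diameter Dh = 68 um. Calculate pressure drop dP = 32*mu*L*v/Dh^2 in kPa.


Step 1: Convert to SI: L = 26842e-6 m, Dh = 68e-6 m
Step 2: dP = 32 * 0.001 * 26842e-6 * 0.249 / (68e-6)^2
Step 3: dP = 46253.69 Pa
Step 4: Convert to kPa: dP = 46.25 kPa


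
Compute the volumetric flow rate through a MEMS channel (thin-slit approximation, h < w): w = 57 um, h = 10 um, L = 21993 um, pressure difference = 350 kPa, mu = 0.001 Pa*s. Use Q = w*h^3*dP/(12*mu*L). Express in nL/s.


Step 1: Convert all dimensions to SI (meters).
w = 57e-6 m, h = 10e-6 m, L = 21993e-6 m, dP = 350e3 Pa
Step 2: Q = w * h^3 * dP / (12 * mu * L)
Q = 57e-6 * (10e-6)^3 * 350e3 / (12 * 0.001 * 21993e-6) = 7.559223e-11 m^3/s
Step 3: Convert Q from m^3/s to nL/s (1 m^3 = 1e12 nL, so multiply by 1e12).
Q = 75.592 nL/s


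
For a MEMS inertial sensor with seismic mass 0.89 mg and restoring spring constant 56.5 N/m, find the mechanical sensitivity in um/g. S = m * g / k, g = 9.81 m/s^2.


Step 1: Convert mass: m = 0.89 mg = 8.90e-07 kg
Step 2: S = m * g / k = 8.90e-07 * 9.81 / 56.5
Step 3: S = 1.55e-07 m/g
Step 4: Convert to um/g: S = 0.155 um/g


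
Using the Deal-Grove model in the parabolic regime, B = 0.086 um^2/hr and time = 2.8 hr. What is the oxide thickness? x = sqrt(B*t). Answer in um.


Step 1: Compute B*t = 0.086 * 2.8 = 0.2408
Step 2: x = sqrt(0.2408)
x = 0.491 um


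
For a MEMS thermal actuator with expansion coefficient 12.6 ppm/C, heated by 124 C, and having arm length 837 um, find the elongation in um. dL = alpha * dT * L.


Step 1: Convert CTE: alpha = 12.6 ppm/C = 12.6e-6 /C
Step 2: dL = 12.6e-6 * 124 * 837
dL = 1.3077 um


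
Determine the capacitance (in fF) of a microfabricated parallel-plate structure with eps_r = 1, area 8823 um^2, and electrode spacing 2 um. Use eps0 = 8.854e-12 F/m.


Step 1: Convert area to m^2: A = 8823e-12 m^2
Step 2: Convert gap to m: d = 2e-6 m
Step 3: C = eps0 * eps_r * A / d
C = 8.854e-12 * 1 * 8823e-12 / 2e-6
Step 4: Convert to fF (multiply by 1e15).
C = 39.06 fF


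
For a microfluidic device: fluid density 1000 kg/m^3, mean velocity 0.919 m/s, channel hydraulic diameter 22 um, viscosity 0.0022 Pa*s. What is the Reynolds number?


Step 1: Convert Dh to meters: Dh = 22e-6 m
Step 2: Re = rho * v * Dh / mu
Re = 1000 * 0.919 * 22e-6 / 0.0022
Re = 9.19


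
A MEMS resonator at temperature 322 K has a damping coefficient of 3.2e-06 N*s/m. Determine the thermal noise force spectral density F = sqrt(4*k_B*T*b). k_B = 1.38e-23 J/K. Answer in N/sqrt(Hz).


Step 1: Compute 4 * k_B * T * b
= 4 * 1.38e-23 * 322 * 3.2e-06
= 5.6878e-26 N^2/Hz
Step 2: F_noise = sqrt(5.6878e-26)
F_noise = 2.38e-13 N/sqrt(Hz)


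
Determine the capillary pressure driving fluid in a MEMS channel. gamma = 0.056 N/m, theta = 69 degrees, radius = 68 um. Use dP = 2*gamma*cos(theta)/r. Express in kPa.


Step 1: cos(69 deg) = 0.3584
Step 2: Convert r to m: r = 68e-6 m
Step 3: dP = 2 * 0.056 * 0.3584 / 68e-6 = 590.3 Pa
Step 4: Convert Pa to kPa (divide by 1000).
dP = 0.59 kPa


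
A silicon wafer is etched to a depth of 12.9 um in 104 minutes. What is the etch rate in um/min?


Step 1: Etch rate = depth / time
Step 2: rate = 12.9 / 104
rate = 0.124 um/min


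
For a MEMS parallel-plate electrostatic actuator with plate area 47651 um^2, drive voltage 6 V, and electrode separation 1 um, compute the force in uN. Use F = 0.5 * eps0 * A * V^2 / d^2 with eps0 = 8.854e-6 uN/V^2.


Step 1: Identify parameters.
eps0 = 8.854e-6 uN/V^2, A = 47651 um^2, V = 6 V, d = 1 um
Step 2: Compute V^2 = 6^2 = 36
Step 3: Compute d^2 = 1^2 = 1
Step 4: F = 0.5 * 8.854e-6 * 47651 * 36 / 1
F = 7.594 uN


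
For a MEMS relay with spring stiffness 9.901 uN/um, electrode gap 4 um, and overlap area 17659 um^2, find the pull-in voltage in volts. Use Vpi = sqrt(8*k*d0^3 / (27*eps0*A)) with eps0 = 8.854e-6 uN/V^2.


Step 1: Compute numerator: 8 * k * d0^3 = 8 * 9.901 * 4^3 = 5069.312
Step 2: Compute denominator: 27 * eps0 * A = 27 * 8.854e-6 * 17659 = 4.221525
Step 3: Vpi = sqrt(5069.312 / 4.221525)
Vpi = 34.65 V


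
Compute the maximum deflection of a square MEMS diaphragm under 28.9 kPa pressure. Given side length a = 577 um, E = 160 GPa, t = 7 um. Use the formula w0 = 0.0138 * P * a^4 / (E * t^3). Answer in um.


Step 1: Convert pressure to compatible units (E is in GPa, so P in GPa).
P = 28.9 kPa = 28.9e-6 GPa
Step 2: Compute numerator: 0.0138 * P * a^4.
a^4 = 577^4 = 110841719041
numerator = 0.0138 * 28.9e-6 * 110841719041 = 4.42059e+04
Step 3: Compute denominator: E * t^3 = 160 * 7^3 = 54880
Step 4: w0 = numerator / denominator = 4.42059e+04 / 54880 = 0.8055 um


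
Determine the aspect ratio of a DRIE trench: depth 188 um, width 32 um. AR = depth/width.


Step 1: AR = depth / width
Step 2: AR = 188 / 32
AR = 5.9


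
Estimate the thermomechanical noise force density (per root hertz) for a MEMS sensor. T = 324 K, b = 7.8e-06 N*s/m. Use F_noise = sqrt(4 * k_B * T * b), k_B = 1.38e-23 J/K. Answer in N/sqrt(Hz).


Step 1: Compute 4 * k_B * T * b
= 4 * 1.38e-23 * 324 * 7.8e-06
= 1.3950e-25 N^2/Hz
Step 2: F_noise = sqrt(1.3950e-25)
F_noise = 3.73e-13 N/sqrt(Hz)


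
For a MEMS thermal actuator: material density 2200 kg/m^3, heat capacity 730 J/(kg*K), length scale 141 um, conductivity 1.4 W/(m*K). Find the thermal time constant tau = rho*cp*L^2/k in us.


Step 1: Convert L to m: L = 141e-6 m
Step 2: L^2 = (141e-6)^2 = 1.9881e-08 m^2
Step 3: tau = 2200 * 730 * 1.9881e-08 / 1.4 = 2.280634714e-02 s
Step 4: Convert to microseconds (multiply by 1e6).
tau = 22806.347 us


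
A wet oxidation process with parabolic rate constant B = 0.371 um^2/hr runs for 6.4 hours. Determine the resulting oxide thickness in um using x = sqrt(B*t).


Step 1: Compute B*t = 0.371 * 6.4 = 2.3744
Step 2: x = sqrt(2.3744)
x = 1.541 um


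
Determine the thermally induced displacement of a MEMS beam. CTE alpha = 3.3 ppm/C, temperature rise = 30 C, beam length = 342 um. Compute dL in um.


Step 1: Convert CTE: alpha = 3.3 ppm/C = 3.3e-6 /C
Step 2: dL = 3.3e-6 * 30 * 342
dL = 0.0339 um


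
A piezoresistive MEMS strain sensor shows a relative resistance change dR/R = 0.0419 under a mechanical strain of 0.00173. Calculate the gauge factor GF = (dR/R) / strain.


Step 1: Identify values.
dR/R = 0.0419, strain = 0.00173
Step 2: GF = (dR/R) / strain = 0.0419 / 0.00173
GF = 24.2


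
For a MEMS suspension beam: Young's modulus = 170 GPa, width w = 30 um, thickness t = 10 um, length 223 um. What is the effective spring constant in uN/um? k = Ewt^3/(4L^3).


Step 1: Convert E to consistent units (1 GPa = 1000 uN/um^2).
E = 170 GPa = 170000 uN/um^2
Step 2: Compute t^3 = 10^3 = 1000
Step 3: Compute L^3 = 223^3 = 11089567
Step 4: k = 170000 * 30 * 1000 / (4 * 11089567)
k = 114.9729 uN/um


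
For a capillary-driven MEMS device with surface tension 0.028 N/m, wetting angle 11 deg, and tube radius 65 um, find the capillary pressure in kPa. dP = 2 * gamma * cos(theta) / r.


Step 1: cos(11 deg) = 0.9816
Step 2: Convert r to m: r = 65e-6 m
Step 3: dP = 2 * 0.028 * 0.9816 / 65e-6 = 845.7 Pa
Step 4: Convert Pa to kPa (divide by 1000).
dP = 0.85 kPa


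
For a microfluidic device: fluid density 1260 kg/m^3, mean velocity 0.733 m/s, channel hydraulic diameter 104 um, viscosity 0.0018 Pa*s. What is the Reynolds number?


Step 1: Convert Dh to meters: Dh = 104e-6 m
Step 2: Re = rho * v * Dh / mu
Re = 1260 * 0.733 * 104e-6 / 0.0018
Re = 53.362


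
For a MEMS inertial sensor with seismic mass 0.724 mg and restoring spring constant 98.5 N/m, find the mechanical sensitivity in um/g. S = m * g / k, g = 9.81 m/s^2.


Step 1: Convert mass: m = 0.724 mg = 7.24e-07 kg
Step 2: S = m * g / k = 7.24e-07 * 9.81 / 98.5
Step 3: S = 7.21e-08 m/g
Step 4: Convert to um/g: S = 0.072 um/g


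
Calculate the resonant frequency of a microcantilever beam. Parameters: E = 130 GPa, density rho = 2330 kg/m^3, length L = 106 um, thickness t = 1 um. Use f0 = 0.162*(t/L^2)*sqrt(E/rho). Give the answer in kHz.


Step 1: Convert units to SI.
t_SI = 1e-6 m, L_SI = 106e-6 m
Step 2: Calculate sqrt(E/rho).
sqrt(130e9 / 2330) = 7469.54 m/s
Step 3: Compute f0.
f0 = 0.162 * 1e-6 / (106e-6)^2 * 7469.54 = 107695.4 Hz = 107.7 kHz


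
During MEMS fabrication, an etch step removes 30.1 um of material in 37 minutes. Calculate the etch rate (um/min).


Step 1: Etch rate = depth / time
Step 2: rate = 30.1 / 37
rate = 0.814 um/min


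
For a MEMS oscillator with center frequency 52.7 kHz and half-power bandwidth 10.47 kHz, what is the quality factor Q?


Step 1: Q = f0 / bandwidth
Step 2: Q = 52.7 / 10.47
Q = 5.0


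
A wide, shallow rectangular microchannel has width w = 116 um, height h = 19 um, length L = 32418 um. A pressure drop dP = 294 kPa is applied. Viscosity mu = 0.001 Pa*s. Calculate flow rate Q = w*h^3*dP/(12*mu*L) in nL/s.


Step 1: Convert all dimensions to SI (meters).
w = 116e-6 m, h = 19e-6 m, L = 32418e-6 m, dP = 294e3 Pa
Step 2: Q = w * h^3 * dP / (12 * mu * L)
Q = 116e-6 * (19e-6)^3 * 294e3 / (12 * 0.001 * 32418e-6) = 6.013103e-10 m^3/s
Step 3: Convert Q from m^3/s to nL/s (1 m^3 = 1e12 nL, so multiply by 1e12).
Q = 601.31 nL/s


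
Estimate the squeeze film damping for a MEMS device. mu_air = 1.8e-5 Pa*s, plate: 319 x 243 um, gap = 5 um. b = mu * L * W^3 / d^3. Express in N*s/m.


Step 1: Convert to SI.
L = 319e-6 m, W = 243e-6 m, d = 5e-6 m
Step 2: W^3 = (243e-6)^3 = 1.43e-11 m^3
Step 3: d^3 = (5e-6)^3 = 1.25e-16 m^3
Step 4: b = 1.8e-5 * 319e-6 * 1.43e-11 / 1.25e-16
b = 6.59e-04 N*s/m


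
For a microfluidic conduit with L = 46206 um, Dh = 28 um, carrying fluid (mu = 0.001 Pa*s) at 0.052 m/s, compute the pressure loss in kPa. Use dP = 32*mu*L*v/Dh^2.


Step 1: Convert to SI: L = 46206e-6 m, Dh = 28e-6 m
Step 2: dP = 32 * 0.001 * 46206e-6 * 0.052 / (28e-6)^2
Step 3: dP = 98069.88 Pa
Step 4: Convert to kPa: dP = 98.07 kPa


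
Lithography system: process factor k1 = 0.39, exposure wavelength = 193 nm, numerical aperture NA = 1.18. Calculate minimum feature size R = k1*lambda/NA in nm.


Step 1: Identify values: k1 = 0.39, lambda = 193 nm, NA = 1.18
Step 2: R = k1 * lambda / NA
R = 0.39 * 193 / 1.18
R = 63.8 nm


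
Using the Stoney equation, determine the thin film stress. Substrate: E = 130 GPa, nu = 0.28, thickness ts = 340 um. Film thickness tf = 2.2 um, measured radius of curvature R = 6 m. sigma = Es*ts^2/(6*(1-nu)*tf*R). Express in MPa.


Step 1: Compute numerator: Es * ts^2 = 130 * 340^2 = 15028000 (GPa*um^2)
Step 2: Compute denominator (R in um): 6*(1-nu)*tf*R = 6*0.72*2.2*6e6 = 57024000.0 (um^2)
Step 3: sigma (GPa) = 15028000 / 57024000.0 = 2.63538e-01 GPa
Step 4: Convert to MPa (x1000): sigma = 263.5 MPa


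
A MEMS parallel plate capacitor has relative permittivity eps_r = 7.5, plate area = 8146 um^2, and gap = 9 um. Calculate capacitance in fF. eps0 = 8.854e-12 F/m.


Step 1: Convert area to m^2: A = 8146e-12 m^2
Step 2: Convert gap to m: d = 9e-6 m
Step 3: C = eps0 * eps_r * A / d
C = 8.854e-12 * 7.5 * 8146e-12 / 9e-6
Step 4: Convert to fF (multiply by 1e15).
C = 60.1 fF


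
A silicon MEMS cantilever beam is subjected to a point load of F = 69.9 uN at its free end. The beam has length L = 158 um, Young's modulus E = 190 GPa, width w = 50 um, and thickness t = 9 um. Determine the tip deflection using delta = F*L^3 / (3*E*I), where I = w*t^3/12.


Step 1: Calculate the second moment of area.
I = w * t^3 / 12 = 50 * 9^3 / 12 = 3037.5 um^4
Step 2: Convert E to consistent units (1 GPa = 1000 uN/um^2).
E = 190 GPa = 190000 uN/um^2
Step 3: Calculate tip deflection.
delta = F * L^3 / (3 * E * I)
delta = 69.9 * 158^3 / (3 * 190000 * 3037.5)
delta = 0.1592 um


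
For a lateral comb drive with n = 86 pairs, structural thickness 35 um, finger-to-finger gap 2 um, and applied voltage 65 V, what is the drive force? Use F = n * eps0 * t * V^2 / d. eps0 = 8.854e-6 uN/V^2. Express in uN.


Step 1: Parameters: n=86, eps0=8.854e-6 uN/V^2, t=35 um, V=65 V, d=2 um
Step 2: V^2 = 4225
Step 3: F = 86 * 8.854e-6 * 35 * 4225 / 2
F = 56.299 uN


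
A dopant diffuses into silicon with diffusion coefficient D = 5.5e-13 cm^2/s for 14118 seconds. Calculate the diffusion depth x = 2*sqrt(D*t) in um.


Step 1: Compute D*t = 5.5e-13 * 14118 = 7.7649e-09 cm^2
Step 2: sqrt(D*t) = 8.81187e-05 cm
Step 3: x = 2 * 8.81187e-05 cm = 1.762374e-04 cm
Step 4: Convert to um (1 cm = 1e4 um): x = 1.762 um


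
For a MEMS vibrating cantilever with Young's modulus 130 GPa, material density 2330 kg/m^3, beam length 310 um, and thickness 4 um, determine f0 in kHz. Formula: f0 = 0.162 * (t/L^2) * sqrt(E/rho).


Step 1: Convert units to SI.
t_SI = 4e-6 m, L_SI = 310e-6 m
Step 2: Calculate sqrt(E/rho).
sqrt(130e9 / 2330) = 7469.54 m/s
Step 3: Compute f0.
f0 = 0.162 * 4e-6 / (310e-6)^2 * 7469.54 = 50366.9 Hz = 50.37 kHz


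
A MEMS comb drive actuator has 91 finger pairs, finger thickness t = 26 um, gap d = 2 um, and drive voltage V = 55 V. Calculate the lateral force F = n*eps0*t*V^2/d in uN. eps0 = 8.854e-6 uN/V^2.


Step 1: Parameters: n=91, eps0=8.854e-6 uN/V^2, t=26 um, V=55 V, d=2 um
Step 2: V^2 = 3025
Step 3: F = 91 * 8.854e-6 * 26 * 3025 / 2
F = 31.685 uN


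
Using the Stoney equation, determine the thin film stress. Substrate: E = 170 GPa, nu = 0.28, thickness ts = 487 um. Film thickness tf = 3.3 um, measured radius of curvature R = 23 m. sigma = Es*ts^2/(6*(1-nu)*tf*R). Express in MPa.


Step 1: Compute numerator: Es * ts^2 = 170 * 487^2 = 40318730 (GPa*um^2)
Step 2: Compute denominator (R in um): 6*(1-nu)*tf*R = 6*0.72*3.3*23e6 = 327888000.0 (um^2)
Step 3: sigma (GPa) = 40318730 / 327888000.0 = 1.22965e-01 GPa
Step 4: Convert to MPa (x1000): sigma = 123.0 MPa


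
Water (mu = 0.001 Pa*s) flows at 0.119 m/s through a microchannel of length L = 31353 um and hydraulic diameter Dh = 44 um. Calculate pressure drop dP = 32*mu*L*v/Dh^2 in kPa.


Step 1: Convert to SI: L = 31353e-6 m, Dh = 44e-6 m
Step 2: dP = 32 * 0.001 * 31353e-6 * 0.119 / (44e-6)^2
Step 3: dP = 61669.54 Pa
Step 4: Convert to kPa: dP = 61.67 kPa


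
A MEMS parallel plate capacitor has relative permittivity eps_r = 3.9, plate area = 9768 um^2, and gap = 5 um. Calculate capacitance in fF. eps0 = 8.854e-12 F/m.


Step 1: Convert area to m^2: A = 9768e-12 m^2
Step 2: Convert gap to m: d = 5e-6 m
Step 3: C = eps0 * eps_r * A / d
C = 8.854e-12 * 3.9 * 9768e-12 / 5e-6
Step 4: Convert to fF (multiply by 1e15).
C = 67.46 fF


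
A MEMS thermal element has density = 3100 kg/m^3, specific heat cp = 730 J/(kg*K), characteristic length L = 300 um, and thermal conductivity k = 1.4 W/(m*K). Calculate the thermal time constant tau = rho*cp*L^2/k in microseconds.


Step 1: Convert L to m: L = 300e-6 m
Step 2: L^2 = (300e-6)^2 = 9e-08 m^2
Step 3: tau = 3100 * 730 * 9e-08 / 1.4 = 1.4547857143e-01 s
Step 4: Convert to microseconds (multiply by 1e6).
tau = 145478.571 us


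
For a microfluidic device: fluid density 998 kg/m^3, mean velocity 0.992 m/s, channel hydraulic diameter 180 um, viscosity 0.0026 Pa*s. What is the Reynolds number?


Step 1: Convert Dh to meters: Dh = 180e-6 m
Step 2: Re = rho * v * Dh / mu
Re = 998 * 0.992 * 180e-6 / 0.0026
Re = 68.54


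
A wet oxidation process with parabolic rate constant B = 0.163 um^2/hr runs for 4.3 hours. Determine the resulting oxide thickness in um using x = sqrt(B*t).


Step 1: Compute B*t = 0.163 * 4.3 = 0.7009
Step 2: x = sqrt(0.7009)
x = 0.837 um


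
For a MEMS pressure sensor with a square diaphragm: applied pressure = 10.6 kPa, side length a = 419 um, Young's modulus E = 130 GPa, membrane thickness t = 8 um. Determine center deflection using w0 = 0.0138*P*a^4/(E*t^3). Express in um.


Step 1: Convert pressure to compatible units (E is in GPa, so P in GPa).
P = 10.6 kPa = 10.6e-6 GPa
Step 2: Compute numerator: 0.0138 * P * a^4.
a^4 = 419^4 = 30821664721
numerator = 0.0138 * 10.6e-6 * 30821664721 = 4.5086e+03
Step 3: Compute denominator: E * t^3 = 130 * 8^3 = 66560
Step 4: w0 = numerator / denominator = 4.5086e+03 / 66560 = 0.0677 um


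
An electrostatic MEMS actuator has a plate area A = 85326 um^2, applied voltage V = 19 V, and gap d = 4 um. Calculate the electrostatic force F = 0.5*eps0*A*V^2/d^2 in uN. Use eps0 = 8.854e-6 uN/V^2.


Step 1: Identify parameters.
eps0 = 8.854e-6 uN/V^2, A = 85326 um^2, V = 19 V, d = 4 um
Step 2: Compute V^2 = 19^2 = 361
Step 3: Compute d^2 = 4^2 = 16
Step 4: F = 0.5 * 8.854e-6 * 85326 * 361 / 16
F = 8.523 uN


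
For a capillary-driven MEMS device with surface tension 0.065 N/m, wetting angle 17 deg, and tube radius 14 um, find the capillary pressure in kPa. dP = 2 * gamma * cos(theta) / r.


Step 1: cos(17 deg) = 0.9563
Step 2: Convert r to m: r = 14e-6 m
Step 3: dP = 2 * 0.065 * 0.9563 / 14e-6 = 8879.9 Pa
Step 4: Convert Pa to kPa (divide by 1000).
dP = 8.88 kPa


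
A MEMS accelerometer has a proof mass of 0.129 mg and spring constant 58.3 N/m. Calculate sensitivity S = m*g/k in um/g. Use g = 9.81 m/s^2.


Step 1: Convert mass: m = 0.129 mg = 1.29e-07 kg
Step 2: S = m * g / k = 1.29e-07 * 9.81 / 58.3
Step 3: S = 2.17e-08 m/g
Step 4: Convert to um/g: S = 0.022 um/g


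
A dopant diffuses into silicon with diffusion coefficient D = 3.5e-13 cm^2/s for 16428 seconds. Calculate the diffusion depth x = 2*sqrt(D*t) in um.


Step 1: Compute D*t = 3.5e-13 * 16428 = 5.7498e-09 cm^2
Step 2: sqrt(D*t) = 7.58274e-05 cm
Step 3: x = 2 * 7.58274e-05 cm = 1.516548e-04 cm
Step 4: Convert to um (1 cm = 1e4 um): x = 1.517 um


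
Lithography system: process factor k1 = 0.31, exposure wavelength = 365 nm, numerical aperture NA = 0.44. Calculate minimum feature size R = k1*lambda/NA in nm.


Step 1: Identify values: k1 = 0.31, lambda = 365 nm, NA = 0.44
Step 2: R = k1 * lambda / NA
R = 0.31 * 365 / 0.44
R = 257.2 nm


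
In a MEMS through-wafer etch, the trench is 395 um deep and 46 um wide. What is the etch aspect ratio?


Step 1: AR = depth / width
Step 2: AR = 395 / 46
AR = 8.6


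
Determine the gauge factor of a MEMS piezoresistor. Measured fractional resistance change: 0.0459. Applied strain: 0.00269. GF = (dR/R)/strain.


Step 1: Identify values.
dR/R = 0.0459, strain = 0.00269
Step 2: GF = (dR/R) / strain = 0.0459 / 0.00269
GF = 17.1


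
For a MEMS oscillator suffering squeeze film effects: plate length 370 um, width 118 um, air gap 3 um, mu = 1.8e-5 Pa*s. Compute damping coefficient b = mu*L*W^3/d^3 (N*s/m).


Step 1: Convert to SI.
L = 370e-6 m, W = 118e-6 m, d = 3e-6 m
Step 2: W^3 = (118e-6)^3 = 1.64e-12 m^3
Step 3: d^3 = (3e-6)^3 = 2.70e-17 m^3
Step 4: b = 1.8e-5 * 370e-6 * 1.64e-12 / 2.70e-17
b = 4.05e-04 N*s/m


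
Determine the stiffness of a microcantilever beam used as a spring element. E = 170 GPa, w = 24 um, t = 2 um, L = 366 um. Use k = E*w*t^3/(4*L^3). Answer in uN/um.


Step 1: Convert E to consistent units (1 GPa = 1000 uN/um^2).
E = 170 GPa = 170000 uN/um^2
Step 2: Compute t^3 = 2^3 = 8
Step 3: Compute L^3 = 366^3 = 49027896
Step 4: k = 170000 * 24 * 8 / (4 * 49027896)
k = 0.1664 uN/um


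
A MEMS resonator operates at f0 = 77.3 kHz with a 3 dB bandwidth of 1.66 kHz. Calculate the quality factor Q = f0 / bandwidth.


Step 1: Q = f0 / bandwidth
Step 2: Q = 77.3 / 1.66
Q = 46.6


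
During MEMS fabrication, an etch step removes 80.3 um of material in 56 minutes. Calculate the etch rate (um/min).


Step 1: Etch rate = depth / time
Step 2: rate = 80.3 / 56
rate = 1.434 um/min


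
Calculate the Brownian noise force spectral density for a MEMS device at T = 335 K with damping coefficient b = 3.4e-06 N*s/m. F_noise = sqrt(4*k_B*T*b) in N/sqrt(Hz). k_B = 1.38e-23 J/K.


Step 1: Compute 4 * k_B * T * b
= 4 * 1.38e-23 * 335 * 3.4e-06
= 6.2873e-26 N^2/Hz
Step 2: F_noise = sqrt(6.2873e-26)
F_noise = 2.51e-13 N/sqrt(Hz)


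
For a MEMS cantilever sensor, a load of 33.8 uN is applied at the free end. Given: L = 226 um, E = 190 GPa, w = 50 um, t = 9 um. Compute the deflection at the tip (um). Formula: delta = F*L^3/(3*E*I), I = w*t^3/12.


Step 1: Calculate the second moment of area.
I = w * t^3 / 12 = 50 * 9^3 / 12 = 3037.5 um^4
Step 2: Convert E to consistent units (1 GPa = 1000 uN/um^2).
E = 190 GPa = 190000 uN/um^2
Step 3: Calculate tip deflection.
delta = F * L^3 / (3 * E * I)
delta = 33.8 * 226^3 / (3 * 190000 * 3037.5)
delta = 0.2253 um


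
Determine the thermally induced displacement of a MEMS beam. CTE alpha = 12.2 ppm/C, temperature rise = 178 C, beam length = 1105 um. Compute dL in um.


Step 1: Convert CTE: alpha = 12.2 ppm/C = 12.2e-6 /C
Step 2: dL = 12.2e-6 * 178 * 1105
dL = 2.3996 um


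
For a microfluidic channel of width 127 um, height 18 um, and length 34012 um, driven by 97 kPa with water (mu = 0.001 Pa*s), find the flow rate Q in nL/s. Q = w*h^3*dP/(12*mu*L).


Step 1: Convert all dimensions to SI (meters).
w = 127e-6 m, h = 18e-6 m, L = 34012e-6 m, dP = 97e3 Pa
Step 2: Q = w * h^3 * dP / (12 * mu * L)
Q = 127e-6 * (18e-6)^3 * 97e3 / (12 * 0.001 * 34012e-6) = 1.7602711e-10 m^3/s
Step 3: Convert Q from m^3/s to nL/s (1 m^3 = 1e12 nL, so multiply by 1e12).
Q = 176.027 nL/s


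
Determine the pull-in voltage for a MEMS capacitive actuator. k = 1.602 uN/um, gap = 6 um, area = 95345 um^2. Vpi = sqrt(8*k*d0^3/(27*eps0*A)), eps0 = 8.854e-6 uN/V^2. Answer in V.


Step 1: Compute numerator: 8 * k * d0^3 = 8 * 1.602 * 6^3 = 2768.256
Step 2: Compute denominator: 27 * eps0 * A = 27 * 8.854e-6 * 95345 = 22.792985
Step 3: Vpi = sqrt(2768.256 / 22.792985)
Vpi = 11.02 V


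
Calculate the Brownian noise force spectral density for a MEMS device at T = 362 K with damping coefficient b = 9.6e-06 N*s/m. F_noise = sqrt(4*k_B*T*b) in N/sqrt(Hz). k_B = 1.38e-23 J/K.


Step 1: Compute 4 * k_B * T * b
= 4 * 1.38e-23 * 362 * 9.6e-06
= 1.9183e-25 N^2/Hz
Step 2: F_noise = sqrt(1.9183e-25)
F_noise = 4.38e-13 N/sqrt(Hz)


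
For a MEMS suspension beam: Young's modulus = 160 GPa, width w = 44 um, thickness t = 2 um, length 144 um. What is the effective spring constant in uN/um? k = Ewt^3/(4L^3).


Step 1: Convert E to consistent units (1 GPa = 1000 uN/um^2).
E = 160 GPa = 160000 uN/um^2
Step 2: Compute t^3 = 2^3 = 8
Step 3: Compute L^3 = 144^3 = 2985984
Step 4: k = 160000 * 44 * 8 / (4 * 2985984)
k = 4.7154 uN/um


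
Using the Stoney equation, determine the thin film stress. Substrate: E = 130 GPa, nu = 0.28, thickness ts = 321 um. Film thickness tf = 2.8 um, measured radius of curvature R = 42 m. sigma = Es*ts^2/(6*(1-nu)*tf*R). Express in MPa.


Step 1: Compute numerator: Es * ts^2 = 130 * 321^2 = 13395330 (GPa*um^2)
Step 2: Compute denominator (R in um): 6*(1-nu)*tf*R = 6*0.72*2.8*42e6 = 508032000.0 (um^2)
Step 3: sigma (GPa) = 13395330 / 508032000.0 = 2.6367e-02 GPa
Step 4: Convert to MPa (x1000): sigma = 26.4 MPa


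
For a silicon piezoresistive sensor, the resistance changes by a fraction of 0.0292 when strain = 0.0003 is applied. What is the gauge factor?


Step 1: Identify values.
dR/R = 0.0292, strain = 0.0003
Step 2: GF = (dR/R) / strain = 0.0292 / 0.0003
GF = 97.3


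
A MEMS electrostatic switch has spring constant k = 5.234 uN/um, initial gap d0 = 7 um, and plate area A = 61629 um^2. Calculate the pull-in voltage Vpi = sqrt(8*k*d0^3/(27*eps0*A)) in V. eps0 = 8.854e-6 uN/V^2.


Step 1: Compute numerator: 8 * k * d0^3 = 8 * 5.234 * 7^3 = 14362.096
Step 2: Compute denominator: 27 * eps0 * A = 27 * 8.854e-6 * 61629 = 14.732905
Step 3: Vpi = sqrt(14362.096 / 14.732905)
Vpi = 31.22 V


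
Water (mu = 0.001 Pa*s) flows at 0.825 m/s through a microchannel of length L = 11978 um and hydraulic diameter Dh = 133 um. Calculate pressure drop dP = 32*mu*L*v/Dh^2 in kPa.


Step 1: Convert to SI: L = 11978e-6 m, Dh = 133e-6 m
Step 2: dP = 32 * 0.001 * 11978e-6 * 0.825 / (133e-6)^2
Step 3: dP = 17876.60 Pa
Step 4: Convert to kPa: dP = 17.88 kPa


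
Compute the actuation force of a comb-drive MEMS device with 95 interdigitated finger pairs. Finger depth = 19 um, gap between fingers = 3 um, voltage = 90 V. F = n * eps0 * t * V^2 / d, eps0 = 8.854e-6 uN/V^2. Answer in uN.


Step 1: Parameters: n=95, eps0=8.854e-6 uN/V^2, t=19 um, V=90 V, d=3 um
Step 2: V^2 = 8100
Step 3: F = 95 * 8.854e-6 * 19 * 8100 / 3
F = 43.15 uN


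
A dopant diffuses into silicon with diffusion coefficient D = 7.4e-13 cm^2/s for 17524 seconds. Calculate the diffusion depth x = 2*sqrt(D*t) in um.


Step 1: Compute D*t = 7.4e-13 * 17524 = 1.296776e-08 cm^2
Step 2: sqrt(D*t) = 1.13876e-04 cm
Step 3: x = 2 * 1.13876e-04 cm = 2.27752e-04 cm
Step 4: Convert to um (1 cm = 1e4 um): x = 2.278 um


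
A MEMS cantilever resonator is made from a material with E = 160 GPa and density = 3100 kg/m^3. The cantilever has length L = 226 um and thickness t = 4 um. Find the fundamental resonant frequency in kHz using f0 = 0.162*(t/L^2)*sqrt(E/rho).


Step 1: Convert units to SI.
t_SI = 4e-6 m, L_SI = 226e-6 m
Step 2: Calculate sqrt(E/rho).
sqrt(160e9 / 3100) = 7184.21 m/s
Step 3: Compute f0.
f0 = 0.162 * 4e-6 / (226e-6)^2 * 7184.21 = 91145.9 Hz = 91.15 kHz


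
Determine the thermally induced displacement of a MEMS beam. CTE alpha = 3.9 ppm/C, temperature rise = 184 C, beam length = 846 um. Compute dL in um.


Step 1: Convert CTE: alpha = 3.9 ppm/C = 3.9e-6 /C
Step 2: dL = 3.9e-6 * 184 * 846
dL = 0.6071 um


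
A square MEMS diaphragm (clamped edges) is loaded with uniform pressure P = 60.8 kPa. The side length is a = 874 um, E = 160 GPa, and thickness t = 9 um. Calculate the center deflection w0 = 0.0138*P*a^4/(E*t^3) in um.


Step 1: Convert pressure to compatible units (E is in GPa, so P in GPa).
P = 60.8 kPa = 60.8e-6 GPa
Step 2: Compute numerator: 0.0138 * P * a^4.
a^4 = 874^4 = 583506543376
numerator = 0.0138 * 60.8e-6 * 583506543376 = 4.895853e+05
Step 3: Compute denominator: E * t^3 = 160 * 9^3 = 116640
Step 4: w0 = numerator / denominator = 4.895853e+05 / 116640 = 4.1974 um


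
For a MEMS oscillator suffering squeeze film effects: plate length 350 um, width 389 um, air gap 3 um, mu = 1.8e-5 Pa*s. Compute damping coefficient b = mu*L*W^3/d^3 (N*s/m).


Step 1: Convert to SI.
L = 350e-6 m, W = 389e-6 m, d = 3e-6 m
Step 2: W^3 = (389e-6)^3 = 5.89e-11 m^3
Step 3: d^3 = (3e-6)^3 = 2.70e-17 m^3
Step 4: b = 1.8e-5 * 350e-6 * 5.89e-11 / 2.70e-17
b = 1.37e-02 N*s/m


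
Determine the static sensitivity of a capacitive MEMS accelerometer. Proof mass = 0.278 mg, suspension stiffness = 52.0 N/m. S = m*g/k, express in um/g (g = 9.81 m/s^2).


Step 1: Convert mass: m = 0.278 mg = 2.78e-07 kg
Step 2: S = m * g / k = 2.78e-07 * 9.81 / 52.0
Step 3: S = 5.24e-08 m/g
Step 4: Convert to um/g: S = 0.052 um/g


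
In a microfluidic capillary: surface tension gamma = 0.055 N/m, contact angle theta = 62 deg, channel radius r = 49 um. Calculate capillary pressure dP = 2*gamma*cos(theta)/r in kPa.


Step 1: cos(62 deg) = 0.4695
Step 2: Convert r to m: r = 49e-6 m
Step 3: dP = 2 * 0.055 * 0.4695 / 49e-6 = 1054.0 Pa
Step 4: Convert Pa to kPa (divide by 1000).
dP = 1.05 kPa


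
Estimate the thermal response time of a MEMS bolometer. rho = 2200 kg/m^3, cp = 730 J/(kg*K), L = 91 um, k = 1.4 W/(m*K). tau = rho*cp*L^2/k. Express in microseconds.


Step 1: Convert L to m: L = 91e-6 m
Step 2: L^2 = (91e-6)^2 = 8.281e-09 m^2
Step 3: tau = 2200 * 730 * 8.281e-09 / 1.4 = 9.49949e-03 s
Step 4: Convert to microseconds (multiply by 1e6).
tau = 9499.49 us


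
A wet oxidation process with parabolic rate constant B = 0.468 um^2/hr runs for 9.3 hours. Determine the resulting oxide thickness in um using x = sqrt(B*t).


Step 1: Compute B*t = 0.468 * 9.3 = 4.3524
Step 2: x = sqrt(4.3524)
x = 2.086 um


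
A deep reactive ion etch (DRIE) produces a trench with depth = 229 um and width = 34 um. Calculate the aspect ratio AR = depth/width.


Step 1: AR = depth / width
Step 2: AR = 229 / 34
AR = 6.7


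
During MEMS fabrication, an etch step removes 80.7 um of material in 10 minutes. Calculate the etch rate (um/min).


Step 1: Etch rate = depth / time
Step 2: rate = 80.7 / 10
rate = 8.07 um/min


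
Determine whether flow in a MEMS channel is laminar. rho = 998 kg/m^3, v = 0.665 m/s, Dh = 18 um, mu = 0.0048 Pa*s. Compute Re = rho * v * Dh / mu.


Step 1: Convert Dh to meters: Dh = 18e-6 m
Step 2: Re = rho * v * Dh / mu
Re = 998 * 0.665 * 18e-6 / 0.0048
Re = 2.489
Since Re = 2.489 is below ~2300, the flow is laminar.


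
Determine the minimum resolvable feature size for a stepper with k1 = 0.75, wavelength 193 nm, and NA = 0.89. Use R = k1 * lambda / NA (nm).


Step 1: Identify values: k1 = 0.75, lambda = 193 nm, NA = 0.89
Step 2: R = k1 * lambda / NA
R = 0.75 * 193 / 0.89
R = 162.6 nm


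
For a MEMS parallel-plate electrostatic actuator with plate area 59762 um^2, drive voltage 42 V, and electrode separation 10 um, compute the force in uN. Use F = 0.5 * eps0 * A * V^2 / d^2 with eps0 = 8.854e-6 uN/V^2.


Step 1: Identify parameters.
eps0 = 8.854e-6 uN/V^2, A = 59762 um^2, V = 42 V, d = 10 um
Step 2: Compute V^2 = 42^2 = 1764
Step 3: Compute d^2 = 10^2 = 100
Step 4: F = 0.5 * 8.854e-6 * 59762 * 1764 / 100
F = 4.667 uN


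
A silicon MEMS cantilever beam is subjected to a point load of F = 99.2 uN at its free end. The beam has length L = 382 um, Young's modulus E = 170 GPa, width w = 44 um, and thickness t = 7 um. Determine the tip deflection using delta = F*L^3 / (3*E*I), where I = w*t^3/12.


Step 1: Calculate the second moment of area.
I = w * t^3 / 12 = 44 * 7^3 / 12 = 1257.6667 um^4
Step 2: Convert E to consistent units (1 GPa = 1000 uN/um^2).
E = 170 GPa = 170000 uN/um^2
Step 3: Calculate tip deflection.
delta = F * L^3 / (3 * E * I)
delta = 99.2 * 382^3 / (3 * 170000 * 1257.6667)
delta = 8.6212 um


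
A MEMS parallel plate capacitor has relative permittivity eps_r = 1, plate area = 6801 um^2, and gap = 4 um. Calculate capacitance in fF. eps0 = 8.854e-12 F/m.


Step 1: Convert area to m^2: A = 6801e-12 m^2
Step 2: Convert gap to m: d = 4e-6 m
Step 3: C = eps0 * eps_r * A / d
C = 8.854e-12 * 1 * 6801e-12 / 4e-6
Step 4: Convert to fF (multiply by 1e15).
C = 15.05 fF


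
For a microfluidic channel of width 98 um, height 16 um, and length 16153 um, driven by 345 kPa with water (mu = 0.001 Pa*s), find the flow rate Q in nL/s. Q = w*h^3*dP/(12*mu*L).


Step 1: Convert all dimensions to SI (meters).
w = 98e-6 m, h = 16e-6 m, L = 16153e-6 m, dP = 345e3 Pa
Step 2: Q = w * h^3 * dP / (12 * mu * L)
Q = 98e-6 * (16e-6)^3 * 345e3 / (12 * 0.001 * 16153e-6) = 7.1444809e-10 m^3/s
Step 3: Convert Q from m^3/s to nL/s (1 m^3 = 1e12 nL, so multiply by 1e12).
Q = 714.448 nL/s


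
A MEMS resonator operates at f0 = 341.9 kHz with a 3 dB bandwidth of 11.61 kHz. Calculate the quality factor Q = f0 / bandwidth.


Step 1: Q = f0 / bandwidth
Step 2: Q = 341.9 / 11.61
Q = 29.4


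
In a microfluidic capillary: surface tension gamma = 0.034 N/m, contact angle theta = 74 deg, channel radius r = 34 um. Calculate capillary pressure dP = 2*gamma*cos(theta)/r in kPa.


Step 1: cos(74 deg) = 0.2756
Step 2: Convert r to m: r = 34e-6 m
Step 3: dP = 2 * 0.034 * 0.2756 / 34e-6 = 551.2 Pa
Step 4: Convert Pa to kPa (divide by 1000).
dP = 0.55 kPa


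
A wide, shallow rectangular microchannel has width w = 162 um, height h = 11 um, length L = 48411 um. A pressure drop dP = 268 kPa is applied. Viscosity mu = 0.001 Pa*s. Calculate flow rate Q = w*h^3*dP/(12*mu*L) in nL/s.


Step 1: Convert all dimensions to SI (meters).
w = 162e-6 m, h = 11e-6 m, L = 48411e-6 m, dP = 268e3 Pa
Step 2: Q = w * h^3 * dP / (12 * mu * L)
Q = 162e-6 * (11e-6)^3 * 268e3 / (12 * 0.001 * 48411e-6) = 9.947239e-11 m^3/s
Step 3: Convert Q from m^3/s to nL/s (1 m^3 = 1e12 nL, so multiply by 1e12).
Q = 99.472 nL/s


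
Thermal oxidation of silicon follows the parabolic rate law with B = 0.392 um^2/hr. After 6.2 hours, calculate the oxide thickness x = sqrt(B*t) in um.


Step 1: Compute B*t = 0.392 * 6.2 = 2.4304
Step 2: x = sqrt(2.4304)
x = 1.559 um


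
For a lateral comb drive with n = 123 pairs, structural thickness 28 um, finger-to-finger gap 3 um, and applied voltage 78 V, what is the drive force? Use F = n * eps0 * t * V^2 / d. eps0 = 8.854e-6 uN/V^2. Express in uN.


Step 1: Parameters: n=123, eps0=8.854e-6 uN/V^2, t=28 um, V=78 V, d=3 um
Step 2: V^2 = 6084
Step 3: F = 123 * 8.854e-6 * 28 * 6084 / 3
F = 61.84 uN
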